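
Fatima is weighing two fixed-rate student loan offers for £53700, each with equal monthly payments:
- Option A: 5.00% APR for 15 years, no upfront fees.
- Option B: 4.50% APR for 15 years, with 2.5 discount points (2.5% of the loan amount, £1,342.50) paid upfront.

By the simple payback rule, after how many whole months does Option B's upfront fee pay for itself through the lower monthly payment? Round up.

97 months

Option A: monthly rate = 5%/12 = 0.0041667; payment = 53,700 × 0.0041667 / (1 − (1+0.0041667)^−180) = £424.66.
Option B: at 4.50% the monthly rate is 0.0037500, so the payment is 53,700 × 0.0037500 / (1 − 1.0037500^−180) = £410.80.
Monthly savings = £424.66 − £410.80 = £13.86.
Break-even = £1,342.50 / £13.86 = 96.86 → 97 months.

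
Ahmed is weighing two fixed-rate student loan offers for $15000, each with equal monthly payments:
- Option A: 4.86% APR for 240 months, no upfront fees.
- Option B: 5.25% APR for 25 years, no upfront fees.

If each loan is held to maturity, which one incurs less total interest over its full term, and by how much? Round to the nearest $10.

Option A by $3,490

Option A: monthly rate = 4.86%/12 = 0.0040500; payment = 15,000 × 0.0040500 / (1 − (1+0.0040500)^−240) = $97.84.
Total interest on Option A = 240 × $97.84 − $15,000 = $8,481.60.
Option B: at 5.25% the monthly rate is 0.0043750, so the payment is 15,000 × 0.0043750 / (1 − 1.0043750^−300) = $89.89.
Total interest on Option B = 300 × $89.89 − $15,000 = $11,967.00.
Option A is lower by $3,485.40.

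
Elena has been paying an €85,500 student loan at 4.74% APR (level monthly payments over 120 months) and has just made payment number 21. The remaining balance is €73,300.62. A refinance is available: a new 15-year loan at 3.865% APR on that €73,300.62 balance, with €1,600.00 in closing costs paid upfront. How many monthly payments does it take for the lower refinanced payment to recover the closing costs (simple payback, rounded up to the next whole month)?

Current payment = 85,500 × 4.74%/12 / (1 − (1+0.0039500)^−120) = €896.03.
Refinanced payment = 73,300.62 × 0.0032208 / (1 − (1+0.0032208)^−180) = €537.25.
Monthly savings = €896.03 − €537.25 = €358.78.
Break-even = €1,600.00 / €358.78 = 4.46 → 5 months.

5 months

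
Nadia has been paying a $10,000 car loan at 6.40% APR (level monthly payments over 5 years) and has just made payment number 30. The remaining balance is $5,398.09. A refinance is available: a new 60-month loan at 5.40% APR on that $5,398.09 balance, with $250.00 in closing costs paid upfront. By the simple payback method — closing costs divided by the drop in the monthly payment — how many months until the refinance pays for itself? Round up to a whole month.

Current payment = 10,000 × 6.4%/12 / (1 − (1+0.0053333)^−60) = $195.19.
Refinanced payment = 5,398.09 × 0.0045000 / (1 − (1+0.0045000)^−60) = $102.86.
Monthly savings = $195.19 − $102.86 = $92.33.
Break-even = $250.00 / $92.33 = 2.71 → 3 months.

3 months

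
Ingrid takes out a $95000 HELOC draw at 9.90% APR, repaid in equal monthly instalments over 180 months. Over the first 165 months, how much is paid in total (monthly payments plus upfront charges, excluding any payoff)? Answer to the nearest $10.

$167,490

Monthly rate = 9.9%/12 = 0.0082500; payment = 95,000 × 0.0082500 / (1 − (1+0.0082500)^−180) = $1,015.07.
Total outlay = 165 × $1,015.07 = $167,486.55.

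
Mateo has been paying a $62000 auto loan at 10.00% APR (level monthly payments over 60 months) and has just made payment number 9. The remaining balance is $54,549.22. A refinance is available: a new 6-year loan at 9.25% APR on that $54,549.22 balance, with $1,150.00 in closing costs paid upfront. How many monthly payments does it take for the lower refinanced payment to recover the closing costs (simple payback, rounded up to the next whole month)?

Current payment = 62,000 × 10%/12 / (1 − (1+0.0083333)^−60) = $1,317.32.
Refinanced payment = 54,549.22 × 0.0077083 / (1 − (1+0.0077083)^−72) = $990.06.
Monthly savings = $1,317.32 − $990.06 = $327.26.
Break-even = $1,150.00 / $327.26 = 3.51 → 4 months.

4 months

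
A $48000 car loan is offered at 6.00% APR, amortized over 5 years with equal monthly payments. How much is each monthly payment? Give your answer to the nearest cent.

$927.97

Monthly rate = 6%/12 = 0.0050000; payment = 48,000 × 0.0050000 / (1 − (1+0.0050000)^−60) = $927.97.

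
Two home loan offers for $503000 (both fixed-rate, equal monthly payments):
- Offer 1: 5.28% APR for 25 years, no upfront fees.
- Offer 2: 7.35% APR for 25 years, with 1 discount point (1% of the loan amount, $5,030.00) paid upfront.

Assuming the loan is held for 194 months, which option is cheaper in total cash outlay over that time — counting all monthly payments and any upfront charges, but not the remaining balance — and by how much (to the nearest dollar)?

Offer 1 by $130,172

Offer 1: monthly rate = 5.28%/12 = 0.0044000; payment = 503,000 × 0.0044000 / (1 − (1+0.0044000)^−300) = $3,023.13.
Offer 2: at 7.35% the monthly rate is 0.0061250, so the payment is 503,000 × 0.0061250 / (1 − 1.0061250^−300) = $3,668.19.
Over 194 months: Offer 1 costs 194 × $3,023.13 = $586,487.22; Offer 2 costs 194 × $3,668.19 + $5,030.00 = $716,658.86.
Offer 1 is cheaper by $716,658.86 − $586,487.22 = $130,171.64.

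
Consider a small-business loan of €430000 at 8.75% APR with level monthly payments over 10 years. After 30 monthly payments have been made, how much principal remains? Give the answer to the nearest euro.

€354,731

With monthly rate i = 8.75%/12 = 0.0072917, the balance after k of n payments is P · [(1+i)^n − (1+i)^k] / [(1+i)^n − 1].
(1+0.0072917)^120 = 2.39127171 and (1+0.0072917)^30 = 1.24353276, so the balance is 430,000 × (2.39127171 − 1.24353276) / (2.39127171 − 1) = €354,731.39.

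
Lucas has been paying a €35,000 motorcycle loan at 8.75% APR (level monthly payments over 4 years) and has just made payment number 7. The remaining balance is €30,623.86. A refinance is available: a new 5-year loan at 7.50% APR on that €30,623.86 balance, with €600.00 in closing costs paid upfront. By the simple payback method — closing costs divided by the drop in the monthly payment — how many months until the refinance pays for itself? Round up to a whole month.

3 months

Current payment = 35,000 × 8.75%/12 / (1 − (1+0.0072917)^−48) = €866.83.
Refinanced payment = 30,623.86 × 0.0062500 / (1 − (1+0.0062500)^−60) = €613.64.
Monthly savings = €866.83 − €613.64 = €253.19.
Break-even = €600.00 / €253.19 = 2.37 → 3 months.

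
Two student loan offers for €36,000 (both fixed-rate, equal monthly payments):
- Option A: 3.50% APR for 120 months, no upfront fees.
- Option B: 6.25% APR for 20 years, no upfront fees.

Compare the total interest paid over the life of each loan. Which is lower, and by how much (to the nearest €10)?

Option A: at 3.50% the monthly rate is 0.0029167, so the payment is 36,000 × 0.0029167 / (1 − 1.0029167^−120) = €355.99.
Total interest on Option A = 120 × €355.99 − €36,000 = €6,718.80.
Option B: monthly rate = 6.25%/12 = 0.0052083; payment = 36,000 × 0.0052083 / (1 − (1+0.0052083)^−240) = €263.13.
Total interest on Option B = 240 × €263.13 − €36,000 = €27,151.20.
Option A is lower by €20,432.40.

Option A by €20,430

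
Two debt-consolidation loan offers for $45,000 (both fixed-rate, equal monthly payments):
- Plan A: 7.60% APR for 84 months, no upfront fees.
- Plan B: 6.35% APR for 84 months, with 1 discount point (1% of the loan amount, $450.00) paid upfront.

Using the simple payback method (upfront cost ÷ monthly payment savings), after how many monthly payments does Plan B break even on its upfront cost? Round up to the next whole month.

17 months

Plan A: monthly rate = 7.6%/12 = 0.0063333; payment = 45,000 × 0.0063333 / (1 − (1+0.0063333)^−84) = $692.45.
Plan B: at 6.35% the monthly rate is 0.0052917, so the payment is 45,000 × 0.0052917 / (1 − 1.0052917^−84) = $664.96.
Monthly savings = $692.45 − $664.96 = $27.49.
Break-even = $450.00 / $27.49 = 16.37 → 17 months.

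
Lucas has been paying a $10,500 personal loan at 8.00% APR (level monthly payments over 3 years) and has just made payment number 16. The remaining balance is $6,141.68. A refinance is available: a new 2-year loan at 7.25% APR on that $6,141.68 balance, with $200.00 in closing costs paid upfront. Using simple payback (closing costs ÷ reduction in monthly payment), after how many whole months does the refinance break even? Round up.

Current payment = 10,500 × 8%/12 / (1 − (1+0.0066667)^−36) = $329.03.
Refinanced payment = 6,141.68 × 0.0060417 / (1 − (1+0.0060417)^−24) = $275.68.
Monthly savings = $329.03 − $275.68 = $53.35.
Break-even = $200.00 / $53.35 = 3.75 → 4 months.

4 months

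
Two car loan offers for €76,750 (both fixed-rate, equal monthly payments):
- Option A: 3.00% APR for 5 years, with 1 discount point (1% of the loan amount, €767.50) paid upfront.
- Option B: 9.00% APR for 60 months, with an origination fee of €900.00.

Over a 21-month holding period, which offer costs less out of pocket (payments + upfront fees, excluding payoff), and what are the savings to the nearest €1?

Option A by €4,629

Option A: at 3.00% the monthly rate is 0.0025000, so the payment is 76,750 × 0.0025000 / (1 − 1.0025000^−60) = €1,379.10.
Option B: monthly rate = 9%/12 = 0.0075000; payment = 76,750 × 0.0075000 / (1 − (1+0.0075000)^−60) = €1,593.20.
Over 21 months: Option A costs 21 × €1,379.10 + €767.50 = €29,728.60; Option B costs 21 × €1,593.20 + €900.00 = €34,357.20.
Option A is cheaper by €34,357.20 − €29,728.60 = €4,628.60.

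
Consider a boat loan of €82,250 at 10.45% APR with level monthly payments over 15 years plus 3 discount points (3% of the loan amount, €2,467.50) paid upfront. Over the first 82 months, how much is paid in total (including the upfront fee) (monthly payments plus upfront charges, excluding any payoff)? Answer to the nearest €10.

Monthly rate = 10.45%/12 = 0.0087083; payment = 82,250 × 0.0087083 / (1 − (1+0.0087083)^−180) = €906.64.
Total outlay = 82 × €906.64 + €2,467.50 = €76,811.98.

€76,810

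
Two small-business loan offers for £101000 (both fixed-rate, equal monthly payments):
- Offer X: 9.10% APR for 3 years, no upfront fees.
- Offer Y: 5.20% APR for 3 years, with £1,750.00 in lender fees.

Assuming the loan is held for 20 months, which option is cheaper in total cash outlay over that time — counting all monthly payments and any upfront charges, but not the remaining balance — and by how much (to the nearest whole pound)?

Offer Y by £1,857

Offer X: monthly rate = 9.1%/12 = 0.0075833; payment = 101,000 × 0.0075833 / (1 − (1+0.0075833)^−36) = £3,216.48.
Offer Y: monthly rate = 5.2%/12 = 0.0043333; payment = 101,000 × 0.0043333 / (1 − (1+0.0043333)^−36) = £3,036.14.
Over 20 months: Offer X costs 20 × £3,216.48 = £64,329.60; Offer Y costs 20 × £3,036.14 + £1,750.00 = £62,472.80.
Offer Y is cheaper by £64,329.60 − £62,472.80 = £1,856.80.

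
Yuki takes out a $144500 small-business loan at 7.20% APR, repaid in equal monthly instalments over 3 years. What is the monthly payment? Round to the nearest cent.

$4,474.97

At 7.20% the monthly rate is 0.0060000, so the payment is 144,500 × 0.0060000 / (1 − 1.0060000^−36) = $4,474.97.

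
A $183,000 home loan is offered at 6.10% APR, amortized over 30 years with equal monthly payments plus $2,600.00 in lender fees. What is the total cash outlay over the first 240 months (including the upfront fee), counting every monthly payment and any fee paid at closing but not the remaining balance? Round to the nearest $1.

At 6.10% the monthly rate is 0.0050833, so the payment is 183,000 × 0.0050833 / (1 − 1.0050833^−360) = $1,108.97.
Total outlay = 240 × $1,108.97 + $2,600.00 = $268,752.80.

$268,753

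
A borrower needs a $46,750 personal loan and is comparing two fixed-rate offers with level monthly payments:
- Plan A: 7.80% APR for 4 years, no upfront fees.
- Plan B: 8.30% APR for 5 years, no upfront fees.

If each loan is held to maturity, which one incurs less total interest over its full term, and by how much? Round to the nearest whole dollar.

Plan A by $2,707

Plan A: at 7.80% the monthly rate is 0.0065000, so the payment is 46,750 × 0.0065000 / (1 − 1.0065000^−48) = $1,136.92.
Total interest on Plan A = 48 × $1,136.92 − $46,750 = $7,822.16.
Plan B: at 8.30% the monthly rate is 0.0069167, so the payment is 46,750 × 0.0069167 / (1 − 1.0069167^−60) = $954.65.
Total interest on Plan B = 60 × $954.65 − $46,750 = $10,529.00.
Plan A is lower by $2,706.84.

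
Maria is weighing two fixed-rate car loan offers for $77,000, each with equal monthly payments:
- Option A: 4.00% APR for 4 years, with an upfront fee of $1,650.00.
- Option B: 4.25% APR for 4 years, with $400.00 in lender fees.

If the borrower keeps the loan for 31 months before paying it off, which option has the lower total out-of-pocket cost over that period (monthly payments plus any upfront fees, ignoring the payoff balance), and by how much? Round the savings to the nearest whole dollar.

Option A: monthly rate = 4%/12 = 0.0033333; payment = 77,000 × 0.0033333 / (1 − (1+0.0033333)^−48) = $1,738.59.
Option B: at 4.25% the monthly rate is 0.0035417, so the payment is 77,000 × 0.0035417 / (1 − 1.0035417^−48) = $1,747.21.
Over 31 months: Option A costs 31 × $1,738.59 + $1,650.00 = $55,546.29; Option B costs 31 × $1,747.21 + $400.00 = $54,563.51.
Option B is cheaper by $55,546.29 − $54,563.51 = $982.78.

Option B by $983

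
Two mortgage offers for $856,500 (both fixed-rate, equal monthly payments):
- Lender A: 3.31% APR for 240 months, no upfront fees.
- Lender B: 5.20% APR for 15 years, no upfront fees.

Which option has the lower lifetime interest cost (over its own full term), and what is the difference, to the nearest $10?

Lender A: monthly rate = 3.31%/12 = 0.0027583; payment = 856,500 × 0.0027583 / (1 − (1+0.0027583)^−240) = $4,884.14.
Total interest on Lender A = 240 × $4,884.14 − $856,500 = $315,693.60.
Lender B: monthly rate = 5.2%/12 = 0.0043333; payment = 856,500 × 0.0043333 / (1 − (1+0.0043333)^−180) = $6,862.72.
Total interest on Lender B = 180 × $6,862.72 − $856,500 = $378,789.60.
Lender A is lower by $63,096.00.

Lender A by $63,100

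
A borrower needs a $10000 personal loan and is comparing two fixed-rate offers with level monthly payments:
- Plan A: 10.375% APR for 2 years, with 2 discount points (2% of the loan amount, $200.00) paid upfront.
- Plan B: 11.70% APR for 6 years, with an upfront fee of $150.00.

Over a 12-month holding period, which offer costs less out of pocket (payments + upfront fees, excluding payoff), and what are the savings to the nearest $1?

Plan B by $3,281

Plan A: at 10.375% the monthly rate is 0.0086458, so the payment is 10,000 × 0.0086458 / (1 − 1.0086458^−24) = $463.18.
Plan B: at 11.70% the monthly rate is 0.0097500, so the payment is 10,000 × 0.0097500 / (1 − 1.0097500^−72) = $193.95.
Over 12 months: Plan A costs 12 × $463.18 + $200.00 = $5,758.16; Plan B costs 12 × $193.95 + $150.00 = $2,477.40.
Plan B is cheaper by $5,758.16 − $2,477.40 = $3,280.76.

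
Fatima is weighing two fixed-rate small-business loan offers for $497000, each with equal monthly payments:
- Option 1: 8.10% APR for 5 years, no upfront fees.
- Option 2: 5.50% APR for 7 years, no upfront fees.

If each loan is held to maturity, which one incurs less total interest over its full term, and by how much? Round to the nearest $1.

Option 1: at 8.10% the monthly rate is 0.0067500, so the payment is 497,000 × 0.0067500 / (1 − 1.0067500^−60) = $10,101.17.
Total interest on Option 1 = 60 × $10,101.17 − $497,000 = $109,070.20.
Option 2: monthly rate = 5.5%/12 = 0.0045833; payment = 497,000 × 0.0045833 / (1 − (1+0.0045833)^−84) = $7,141.91.
Total interest on Option 2 = 84 × $7,141.91 − $497,000 = $102,920.44.
Option 2 is lower by $6,149.76.

Option 2 by $6,150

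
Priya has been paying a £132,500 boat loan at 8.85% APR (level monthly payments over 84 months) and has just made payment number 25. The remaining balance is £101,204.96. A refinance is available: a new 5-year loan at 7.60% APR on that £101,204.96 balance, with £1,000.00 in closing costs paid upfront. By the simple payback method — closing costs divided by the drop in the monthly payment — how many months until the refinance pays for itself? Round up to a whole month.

Current payment = 132,500 × 8.85%/12 / (1 − (1+0.0073750)^−84) = £2,121.73.
Refinanced payment = 101,204.96 × 0.0063333 / (1 − (1+0.0063333)^−60) = £2,032.75.
Monthly savings = £2,121.73 − £2,032.75 = £88.98.
Break-even = £1,000.00 / £88.98 = 11.24 → 12 months.

12 months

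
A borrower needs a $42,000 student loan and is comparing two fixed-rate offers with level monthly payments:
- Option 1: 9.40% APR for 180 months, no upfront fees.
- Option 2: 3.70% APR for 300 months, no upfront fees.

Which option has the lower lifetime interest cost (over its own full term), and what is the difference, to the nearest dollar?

Option 2 by $14,050

Option 1: at 9.40% the monthly rate is 0.0078333, so the payment is 42,000 × 0.0078333 / (1 − 1.0078333^−180) = $436.04.
Total interest on Option 1 = 180 × $436.04 − $42,000 = $36,487.20.
Option 2: monthly rate = 3.7%/12 = 0.0030833; payment = 42,000 × 0.0030833 / (1 − (1+0.0030833)^−300) = $214.79.
Total interest on Option 2 = 300 × $214.79 − $42,000 = $22,437.00.
Option 2 is lower by $14,050.20.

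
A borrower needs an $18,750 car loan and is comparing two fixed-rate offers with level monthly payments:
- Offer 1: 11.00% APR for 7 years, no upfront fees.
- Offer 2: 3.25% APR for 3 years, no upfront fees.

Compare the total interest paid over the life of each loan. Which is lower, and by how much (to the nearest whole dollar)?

Offer 1: monthly rate = 11%/12 = 0.0091667; payment = 18,750 × 0.0091667 / (1 − (1+0.0091667)^−84) = $321.05.
Total interest on Offer 1 = 84 × $321.05 − $18,750 = $8,218.20.
Offer 2: at 3.25% the monthly rate is 0.0027083, so the payment is 18,750 × 0.0027083 / (1 − 1.0027083^−36) = $547.34.
Total interest on Offer 2 = 36 × $547.34 − $18,750 = $954.24.
Offer 2 is lower by $7,263.96.

Offer 2 by $7,264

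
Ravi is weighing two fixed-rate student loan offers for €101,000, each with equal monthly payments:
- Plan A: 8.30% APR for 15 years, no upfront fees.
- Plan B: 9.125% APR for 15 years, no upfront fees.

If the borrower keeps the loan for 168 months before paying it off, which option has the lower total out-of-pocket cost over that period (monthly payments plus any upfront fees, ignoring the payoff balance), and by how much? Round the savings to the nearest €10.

Plan A by €8,260

Plan A: at 8.30% the monthly rate is 0.0069167, so the payment is 101,000 × 0.0069167 / (1 − 1.0069167^−180) = €982.78.
Plan B: at 9.125% the monthly rate is 0.0076042, so the payment is 101,000 × 0.0076042 / (1 − 1.0076042^−180) = €1,031.93.
Over 168 months: Plan A costs 168 × €982.78 = €165,107.04; Plan B costs 168 × €1,031.93 = €173,364.24.
Plan A is cheaper by €173,364.24 − €165,107.04 = €8,257.20.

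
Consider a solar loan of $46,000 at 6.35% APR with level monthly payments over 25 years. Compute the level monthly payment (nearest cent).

$306.30

At 6.35% the monthly rate is 0.0052917, so the payment is 46,000 × 0.0052917 / (1 − 1.0052917^−300) = $306.30.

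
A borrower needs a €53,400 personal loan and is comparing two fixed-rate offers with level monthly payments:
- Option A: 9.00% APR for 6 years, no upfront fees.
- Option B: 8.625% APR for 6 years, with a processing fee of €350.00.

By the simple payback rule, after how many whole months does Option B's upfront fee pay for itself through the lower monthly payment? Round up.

Option A: at 9.00% the monthly rate is 0.0075000, so the payment is 53,400 × 0.0075000 / (1 − 1.0075000^−72) = €962.56.
Option B: monthly rate = 8.625%/12 = 0.0071875; payment = 53,400 × 0.0071875 / (1 − (1+0.0071875)^−72) = €952.66.
Monthly savings = €962.56 − €952.66 = €9.90.
Break-even = €350.00 / €9.90 = 35.35 → 36 months.

36 months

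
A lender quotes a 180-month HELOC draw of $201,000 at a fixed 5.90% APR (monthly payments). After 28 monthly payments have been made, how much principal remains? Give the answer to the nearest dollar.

$180,130

With monthly rate i = 5.9%/12 = 0.0049167, the balance after k of n payments is P · [(1+i)^n − (1+i)^k] / [(1+i)^n − 1].
(1+0.0049167)^180 = 2.41773579 and (1+0.0049167)^28 = 1.14720591, so the balance is 201,000 × (2.41773579 − 1.14720591) / (2.41773579 − 1) = $180,129.83.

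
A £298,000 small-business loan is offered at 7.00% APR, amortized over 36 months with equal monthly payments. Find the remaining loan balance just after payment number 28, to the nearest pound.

With monthly rate i = 7%/12 = 0.0058333, the balance after k of n payments is P · [(1+i)^n − (1+i)^k] / [(1+i)^n − 1].
(1+0.0058333)^36 = 1.23292559 and (1+0.0058333)^28 = 1.17687049, so the balance is 298,000 × (1.23292559 − 1.17687049) / (1.23292559 − 1) = £71,715.69.

£71,716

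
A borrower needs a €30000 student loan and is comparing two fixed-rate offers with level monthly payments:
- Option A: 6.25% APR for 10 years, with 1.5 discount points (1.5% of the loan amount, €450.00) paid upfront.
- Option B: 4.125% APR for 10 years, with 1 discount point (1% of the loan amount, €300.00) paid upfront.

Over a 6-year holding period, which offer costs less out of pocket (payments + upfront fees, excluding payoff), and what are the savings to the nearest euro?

Option A: monthly rate = 6.25%/12 = 0.0052083; payment = 30,000 × 0.0052083 / (1 − (1+0.0052083)^−120) = €336.84.
Option B: monthly rate = 4.125%/12 = 0.0034375; payment = 30,000 × 0.0034375 / (1 − (1+0.0034375)^−120) = €305.52.
Over 72 months: Option A costs 72 × €336.84 + €450.00 = €24,702.48; Option B costs 72 × €305.52 + €300.00 = €22,297.44.
Option B is cheaper by €24,702.48 − €22,297.44 = €2,405.04.

Option B by €2,405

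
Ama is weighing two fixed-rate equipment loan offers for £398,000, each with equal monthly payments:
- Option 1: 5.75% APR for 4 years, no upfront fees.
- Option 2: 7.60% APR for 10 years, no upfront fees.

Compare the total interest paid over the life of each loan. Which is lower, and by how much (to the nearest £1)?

Option 1: at 5.75% the monthly rate is 0.0047917, so the payment is 398,000 × 0.0047917 / (1 − 1.0047917^−48) = £9,301.49.
Total interest on Option 1 = 48 × £9,301.49 − £398,000 = £48,471.52.
Option 2: at 7.60% the monthly rate is 0.0063333, so the payment is 398,000 × 0.0063333 / (1 − 1.0063333^−120) = £4,745.13.
Total interest on Option 2 = 120 × £4,745.13 − £398,000 = £171,415.60.
Option 1 is lower by £122,944.08.

Option 1 by £122,944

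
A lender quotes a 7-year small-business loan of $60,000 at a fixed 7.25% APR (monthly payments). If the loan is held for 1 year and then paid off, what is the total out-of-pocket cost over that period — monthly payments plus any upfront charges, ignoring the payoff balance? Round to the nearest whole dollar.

$10,955

Monthly rate = 7.25%/12 = 0.0060417; payment = 60,000 × 0.0060417 / (1 − (1+0.0060417)^−84) = $912.91.
Total outlay = 12 × $912.91 = $10,954.92.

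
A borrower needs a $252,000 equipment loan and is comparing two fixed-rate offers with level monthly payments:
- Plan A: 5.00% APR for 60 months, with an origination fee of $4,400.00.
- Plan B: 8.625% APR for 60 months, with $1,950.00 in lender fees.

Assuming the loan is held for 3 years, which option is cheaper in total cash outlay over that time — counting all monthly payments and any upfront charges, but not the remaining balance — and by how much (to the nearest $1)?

Plan A by $13,023

Plan A: monthly rate = 5%/12 = 0.0041667; payment = 252,000 × 0.0041667 / (1 − (1+0.0041667)^−60) = $4,755.55.
Plan B: monthly rate = 8.625%/12 = 0.0071875; payment = 252,000 × 0.0071875 / (1 − (1+0.0071875)^−60) = $5,185.36.
Over 36 months: Plan A costs 36 × $4,755.55 + $4,400.00 = $175,599.80; Plan B costs 36 × $5,185.36 + $1,950.00 = $188,622.96.
Plan A is cheaper by $188,622.96 − $175,599.80 = $13,023.16.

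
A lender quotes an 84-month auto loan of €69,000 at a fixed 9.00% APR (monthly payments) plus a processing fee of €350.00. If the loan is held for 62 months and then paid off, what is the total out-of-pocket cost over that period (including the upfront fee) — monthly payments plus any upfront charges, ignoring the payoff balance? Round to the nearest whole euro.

€69,179

At 9.00% the monthly rate is 0.0075000, so the payment is 69,000 × 0.0075000 / (1 − 1.0075000^−84) = €1,110.15.
Total outlay = 62 × €1,110.15 + €350.00 = €69,179.30.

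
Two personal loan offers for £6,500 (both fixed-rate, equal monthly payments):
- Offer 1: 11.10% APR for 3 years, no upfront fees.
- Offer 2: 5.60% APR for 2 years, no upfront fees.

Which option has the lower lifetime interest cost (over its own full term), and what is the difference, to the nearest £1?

Offer 2 by £786

Offer 1: monthly rate = 11.1%/12 = 0.0092500; payment = 6,500 × 0.0092500 / (1 − (1+0.0092500)^−36) = £213.11.
Total interest on Offer 1 = 36 × £213.11 − £6,500 = £1,171.96.
Offer 2: monthly rate = 5.6%/12 = 0.0046667; payment = 6,500 × 0.0046667 / (1 − (1+0.0046667)^−24) = £286.91.
Total interest on Offer 2 = 24 × £286.91 − £6,500 = £385.84.
Offer 2 is lower by £786.12.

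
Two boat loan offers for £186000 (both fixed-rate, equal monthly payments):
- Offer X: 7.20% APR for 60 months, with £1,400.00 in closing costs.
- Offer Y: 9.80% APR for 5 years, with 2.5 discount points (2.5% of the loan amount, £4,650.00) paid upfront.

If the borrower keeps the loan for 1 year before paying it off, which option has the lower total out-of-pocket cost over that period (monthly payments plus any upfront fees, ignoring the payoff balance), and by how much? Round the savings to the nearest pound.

Offer X by £6,047

Offer X: monthly rate = 7.2%/12 = 0.0060000; payment = 186,000 × 0.0060000 / (1 − (1+0.0060000)^−60) = £3,700.60.
Offer Y: monthly rate = 9.8%/12 = 0.0081667; payment = 186,000 × 0.0081667 / (1 − (1+0.0081667)^−60) = £3,933.67.
Over 12 months: Offer X costs 12 × £3,700.60 + £1,400.00 = £45,807.20; Offer Y costs 12 × £3,933.67 + £4,650.00 = £51,854.04.
Offer X is cheaper by £51,854.04 − £45,807.20 = £6,046.84.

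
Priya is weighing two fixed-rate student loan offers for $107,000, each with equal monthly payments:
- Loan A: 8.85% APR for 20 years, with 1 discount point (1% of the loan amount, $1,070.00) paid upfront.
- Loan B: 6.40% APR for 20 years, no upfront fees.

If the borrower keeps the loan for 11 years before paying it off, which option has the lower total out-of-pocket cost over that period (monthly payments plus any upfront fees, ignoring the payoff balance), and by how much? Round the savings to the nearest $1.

Loan B by $22,313

Loan A: at 8.85% the monthly rate is 0.0073750, so the payment is 107,000 × 0.0073750 / (1 − 1.0073750^−240) = $952.41.
Loan B: monthly rate = 6.4%/12 = 0.0053333; payment = 107,000 × 0.0053333 / (1 − (1+0.0053333)^−240) = $791.48.
Over 132 months: Loan A costs 132 × $952.41 + $1,070.00 = $126,788.12; Loan B costs 132 × $791.48 = $104,475.36.
Loan B is cheaper by $126,788.12 − $104,475.36 = $22,312.76.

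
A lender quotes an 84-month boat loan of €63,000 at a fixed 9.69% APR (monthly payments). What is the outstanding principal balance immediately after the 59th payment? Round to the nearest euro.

With monthly rate i = 9.69%/12 = 0.0080750, the balance after k of n payments is P · [(1+i)^n − (1+i)^k] / [(1+i)^n − 1].
(1+0.0080750)^84 = 1.96516462 and (1+0.0080750)^59 = 1.60722924, so the balance is 63,000 × (1.96516462 − 1.60722924) / (1.96516462 − 1) = €23,363.82.

€23,364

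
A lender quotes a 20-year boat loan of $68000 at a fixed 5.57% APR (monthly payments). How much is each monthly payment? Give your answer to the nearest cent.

At 5.57% the monthly rate is 0.0046417, so the payment is 68,000 × 0.0046417 / (1 − 1.0046417^−240) = $470.46.

$470.46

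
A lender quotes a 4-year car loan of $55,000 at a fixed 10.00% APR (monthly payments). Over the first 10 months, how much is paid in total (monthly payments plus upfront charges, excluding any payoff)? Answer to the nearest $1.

Monthly rate = 10%/12 = 0.0083333; payment = 55,000 × 0.0083333 / (1 − (1+0.0083333)^−48) = $1,394.94.
Total outlay = 10 × $1,394.94 = $13,949.40.

$13,949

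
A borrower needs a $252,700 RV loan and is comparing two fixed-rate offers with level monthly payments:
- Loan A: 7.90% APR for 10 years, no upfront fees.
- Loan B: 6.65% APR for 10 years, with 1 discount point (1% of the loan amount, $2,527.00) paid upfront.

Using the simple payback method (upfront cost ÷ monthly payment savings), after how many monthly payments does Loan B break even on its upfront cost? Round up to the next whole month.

16 months

Loan A: monthly rate = 7.9%/12 = 0.0065833; payment = 252,700 × 0.0065833 / (1 − (1+0.0065833)^−120) = $3,052.61.
Loan B: monthly rate = 6.65%/12 = 0.0055417; payment = 252,700 × 0.0055417 / (1 − (1+0.0055417)^−120) = $2,888.68.
Monthly savings = $3,052.61 − $2,888.68 = $163.93.
Break-even = $2,527.00 / $163.93 = 15.42 → 16 months.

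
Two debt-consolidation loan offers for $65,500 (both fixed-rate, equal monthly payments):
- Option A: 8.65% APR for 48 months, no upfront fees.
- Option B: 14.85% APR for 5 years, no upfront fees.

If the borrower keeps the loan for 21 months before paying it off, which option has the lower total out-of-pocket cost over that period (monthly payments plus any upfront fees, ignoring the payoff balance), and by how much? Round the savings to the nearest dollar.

Option A: monthly rate = 8.65%/12 = 0.0072083; payment = 65,500 × 0.0072083 / (1 − (1+0.0072083)^−48) = $1,619.11.
Option B: at 14.85% the monthly rate is 0.0123750, so the payment is 65,500 × 0.0123750 / (1 − 1.0123750^−60) = $1,553.09.
Over 21 months: Option A costs 21 × $1,619.11 = $34,001.31; Option B costs 21 × $1,553.09 = $32,614.89.
Option B is cheaper by $34,001.31 − $32,614.89 = $1,386.42.

Option B by $1,386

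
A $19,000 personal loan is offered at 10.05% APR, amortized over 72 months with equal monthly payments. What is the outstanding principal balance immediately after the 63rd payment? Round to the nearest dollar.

$3,043

With monthly rate i = 10.05%/12 = 0.0083750, the balance after k of n payments is P · [(1+i)^n − (1+i)^k] / [(1+i)^n − 1].
(1+0.0083750)^72 = 1.82300994 and (1+0.0083750)^63 = 1.69118223, so the balance is 19,000 × (1.82300994 − 1.69118223) / (1.82300994 − 1) = $3,043.37.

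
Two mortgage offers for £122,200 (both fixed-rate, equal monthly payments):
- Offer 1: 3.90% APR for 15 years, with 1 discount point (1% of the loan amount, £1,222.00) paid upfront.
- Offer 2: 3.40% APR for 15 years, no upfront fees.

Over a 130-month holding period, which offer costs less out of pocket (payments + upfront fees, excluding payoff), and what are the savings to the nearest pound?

Offer 2 by £5,147

Offer 1: at 3.90% the monthly rate is 0.0032500, so the payment is 122,200 × 0.0032500 / (1 − 1.0032500^−180) = £897.79.
Offer 2: at 3.40% the monthly rate is 0.0028333, so the payment is 122,200 × 0.0028333 / (1 − 1.0028333^−180) = £867.60.
Over 130 months: Offer 1 costs 130 × £897.79 + £1,222.00 = £117,934.70; Offer 2 costs 130 × £867.60 = £112,788.00.
Offer 2 is cheaper by £117,934.70 − £112,788.00 = £5,146.70.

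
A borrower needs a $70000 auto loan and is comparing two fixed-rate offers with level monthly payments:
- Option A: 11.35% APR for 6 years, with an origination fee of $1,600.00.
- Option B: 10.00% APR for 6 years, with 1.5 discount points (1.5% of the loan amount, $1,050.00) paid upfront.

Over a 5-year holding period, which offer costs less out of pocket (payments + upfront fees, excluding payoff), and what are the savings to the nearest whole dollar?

Option A: monthly rate = 11.35%/12 = 0.0094583; payment = 70,000 × 0.0094583 / (1 − (1+0.0094583)^−72) = $1,344.97.
Option B: at 10.00% the monthly rate is 0.0083333, so the payment is 70,000 × 0.0083333 / (1 − 1.0083333^−72) = $1,296.81.
Over 60 months: Option A costs 60 × $1,344.97 + $1,600.00 = $82,298.20; Option B costs 60 × $1,296.81 + $1,050.00 = $78,858.60.
Option B is cheaper by $82,298.20 − $78,858.60 = $3,439.60.

Option B by $3,440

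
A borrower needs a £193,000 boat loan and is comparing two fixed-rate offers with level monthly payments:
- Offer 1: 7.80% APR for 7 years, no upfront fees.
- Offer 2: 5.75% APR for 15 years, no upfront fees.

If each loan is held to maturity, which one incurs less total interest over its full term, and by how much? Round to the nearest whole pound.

Offer 1: monthly rate = 7.8%/12 = 0.0065000; payment = 193,000 × 0.0065000 / (1 − (1+0.0065000)^−84) = £2,988.94.
Total interest on Offer 1 = 84 × £2,988.94 − £193,000 = £58,070.96.
Offer 2: monthly rate = 5.75%/12 = 0.0047917; payment = 193,000 × 0.0047917 / (1 − (1+0.0047917)^−180) = £1,602.69.
Total interest on Offer 2 = 180 × £1,602.69 − £193,000 = £95,484.20.
Offer 1 is lower by £37,413.24.

Offer 1 by £37,413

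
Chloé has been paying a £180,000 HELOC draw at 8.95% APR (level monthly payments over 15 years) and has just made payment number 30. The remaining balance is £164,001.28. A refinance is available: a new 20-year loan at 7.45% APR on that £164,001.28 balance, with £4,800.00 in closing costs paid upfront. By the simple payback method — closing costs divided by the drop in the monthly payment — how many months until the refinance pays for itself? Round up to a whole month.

10 months

Current payment = 180,000 × 8.95%/12 / (1 − (1+0.0074583)^−180) = £1,820.33.
Refinanced payment = 164,001.28 × 0.0062083 / (1 − (1+0.0062083)^−240) = £1,316.17.
Monthly savings = £1,820.33 − £1,316.17 = £504.16.
Break-even = £4,800.00 / £504.16 = 9.52 → 10 months.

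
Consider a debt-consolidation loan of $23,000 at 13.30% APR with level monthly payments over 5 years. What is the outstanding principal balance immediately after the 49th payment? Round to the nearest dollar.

With monthly rate i = 13.3%/12 = 0.0110833, the balance after k of n payments is P · [(1+i)^n − (1+i)^k] / [(1+i)^n − 1].
(1+0.0110833)^60 = 1.93739018 and (1+0.0110833)^49 = 1.71617126, so the balance is 23,000 × (1.93739018 − 1.71617126) / (1.93739018 − 1) = $5,427.87.

$5,428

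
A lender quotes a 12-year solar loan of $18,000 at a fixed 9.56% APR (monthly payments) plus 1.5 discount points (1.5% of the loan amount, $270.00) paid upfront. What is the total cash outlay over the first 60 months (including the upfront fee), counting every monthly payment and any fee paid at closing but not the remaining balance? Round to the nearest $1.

At 9.56% the monthly rate is 0.0079667, so the payment is 18,000 × 0.0079667 / (1 − 1.0079667^−144) = $210.56.
Total outlay = 60 × $210.56 + $270.00 = $12,903.60.

$12,904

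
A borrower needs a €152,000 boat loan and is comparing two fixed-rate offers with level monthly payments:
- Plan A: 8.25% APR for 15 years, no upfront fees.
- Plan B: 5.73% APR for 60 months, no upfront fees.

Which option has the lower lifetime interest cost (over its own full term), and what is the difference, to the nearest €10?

Plan A: monthly rate = 8.25%/12 = 0.0068750; payment = 152,000 × 0.0068750 / (1 − (1+0.0068750)^−180) = €1,474.61.
Total interest on Plan A = 180 × €1,474.61 − €152,000 = €113,429.80.
Plan B: monthly rate = 5.73%/12 = 0.0047750; payment = 152,000 × 0.0047750 / (1 − (1+0.0047750)^−60) = €2,919.54.
Total interest on Plan B = 60 × €2,919.54 − €152,000 = €23,172.40.
Plan B is lower by €90,257.40.

Plan B by €90,260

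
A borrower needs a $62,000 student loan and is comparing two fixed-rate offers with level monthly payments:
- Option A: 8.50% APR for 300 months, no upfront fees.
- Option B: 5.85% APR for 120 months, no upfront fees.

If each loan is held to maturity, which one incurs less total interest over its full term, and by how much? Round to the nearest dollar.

Option B by $67,732

Option A: at 8.50% the monthly rate is 0.0070833, so the payment is 62,000 × 0.0070833 / (1 − 1.0070833^−300) = $499.24.
Total interest on Option A = 300 × $499.24 − $62,000 = $87,772.00.
Option B: monthly rate = 5.85%/12 = 0.0048750; payment = 62,000 × 0.0048750 / (1 − (1+0.0048750)^−120) = $683.67.
Total interest on Option B = 120 × $683.67 − $62,000 = $20,040.40.
Option B is lower by $67,731.60.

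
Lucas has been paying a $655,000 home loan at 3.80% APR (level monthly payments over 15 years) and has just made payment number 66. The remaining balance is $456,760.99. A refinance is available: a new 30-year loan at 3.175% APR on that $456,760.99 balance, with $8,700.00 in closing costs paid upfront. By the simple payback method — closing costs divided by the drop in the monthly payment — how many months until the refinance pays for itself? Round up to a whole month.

Current payment = 655,000 × 3.8%/12 / (1 − (1+0.0031667)^−180) = $4,779.57.
Refinanced payment = 456,760.99 × 0.0026458 / (1 − (1+0.0026458)^−360) = $1,969.10.
Monthly savings = $4,779.57 − $1,969.10 = $2,810.47.
Break-even = $8,700.00 / $2,810.47 = 3.10 → 4 months.

4 months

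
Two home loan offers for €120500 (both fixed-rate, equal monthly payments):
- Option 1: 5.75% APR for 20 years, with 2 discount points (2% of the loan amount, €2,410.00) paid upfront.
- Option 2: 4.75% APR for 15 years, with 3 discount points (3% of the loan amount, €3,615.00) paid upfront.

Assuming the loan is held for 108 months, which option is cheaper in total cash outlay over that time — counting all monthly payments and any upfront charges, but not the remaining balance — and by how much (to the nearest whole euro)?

Option 1 by €11,063

Option 1: at 5.75% the monthly rate is 0.0047917, so the payment is 120,500 × 0.0047917 / (1 − 1.0047917^−240) = €846.01.
Option 2: at 4.75% the monthly rate is 0.0039583, so the payment is 120,500 × 0.0039583 / (1 − 1.0039583^−180) = €937.29.
Over 108 months: Option 1 costs 108 × €846.01 + €2,410.00 = €93,779.08; Option 2 costs 108 × €937.29 + €3,615.00 = €104,842.32.
Option 1 is cheaper by €104,842.32 − €93,779.08 = €11,063.24.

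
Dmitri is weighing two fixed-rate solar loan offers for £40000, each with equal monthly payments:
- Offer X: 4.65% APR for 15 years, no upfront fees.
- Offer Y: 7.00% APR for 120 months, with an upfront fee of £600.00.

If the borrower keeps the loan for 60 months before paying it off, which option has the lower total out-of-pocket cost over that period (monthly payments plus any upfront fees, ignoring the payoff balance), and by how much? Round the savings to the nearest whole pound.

Offer X: at 4.65% the monthly rate is 0.0038750, so the payment is 40,000 × 0.0038750 / (1 − 1.0038750^−180) = £309.07.
Offer Y: at 7.00% the monthly rate is 0.0058333, so the payment is 40,000 × 0.0058333 / (1 − 1.0058333^−120) = £464.43.
Over 60 months: Offer X costs 60 × £309.07 = £18,544.20; Offer Y costs 60 × £464.43 + £600.00 = £28,465.80.
Offer X is cheaper by £28,465.80 − £18,544.20 = £9,921.60.

Offer X by £9,922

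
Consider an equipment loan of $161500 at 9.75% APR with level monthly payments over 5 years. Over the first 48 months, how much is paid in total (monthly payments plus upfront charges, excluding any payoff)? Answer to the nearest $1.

At 9.75% the monthly rate is 0.0081250, so the payment is 161,500 × 0.0081250 / (1 − 1.0081250^−60) = $3,411.57.
Total outlay = 48 × $3,411.57 = $163,755.36.

$163,755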